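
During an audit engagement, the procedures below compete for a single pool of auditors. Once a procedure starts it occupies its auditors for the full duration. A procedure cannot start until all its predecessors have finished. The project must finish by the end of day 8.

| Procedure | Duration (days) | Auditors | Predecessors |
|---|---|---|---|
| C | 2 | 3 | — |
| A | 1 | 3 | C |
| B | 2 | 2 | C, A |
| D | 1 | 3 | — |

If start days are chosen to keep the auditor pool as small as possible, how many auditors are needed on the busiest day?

Early-start (C@1, A@3, B@4, D@1) gives peak 6: d1:6  d2:3  d3:3  d4:2  d5:2  d6:0  d7:0  d8:0.
Shift D→6.
Schedule C@1, A@3, B@4, D@6: d1:3  d2:3  d3:3  d4:2  d5:2  d6:3  d7:0  d8:0 — peak 3.

3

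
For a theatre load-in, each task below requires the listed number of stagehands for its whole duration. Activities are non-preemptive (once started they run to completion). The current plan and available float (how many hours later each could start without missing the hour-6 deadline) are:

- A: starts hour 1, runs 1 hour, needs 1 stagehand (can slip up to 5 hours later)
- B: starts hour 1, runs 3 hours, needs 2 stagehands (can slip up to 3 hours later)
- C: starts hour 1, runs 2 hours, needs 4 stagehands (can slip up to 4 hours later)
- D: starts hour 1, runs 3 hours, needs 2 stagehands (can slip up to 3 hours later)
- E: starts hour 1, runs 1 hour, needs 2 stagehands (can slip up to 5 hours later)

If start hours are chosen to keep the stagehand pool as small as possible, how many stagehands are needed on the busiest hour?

4

Early-start (A@1, B@1, C@1, D@1, E@1) gives peak 11: h1:11  h2:8  h3:4  h4:0  h5:0  h6:0.
Shift C→5, D→2, E→4.
Schedule A@1, B@1, C@5, D@2, E@4: h1:3  h2:4  h3:4  h4:4  h5:4  h6:4 — peak 4.
Total stagehand-hours = 23 over 6 hours ⇒ peak ≥ ⌈23/6⌉ = 4, so 4 is optimal.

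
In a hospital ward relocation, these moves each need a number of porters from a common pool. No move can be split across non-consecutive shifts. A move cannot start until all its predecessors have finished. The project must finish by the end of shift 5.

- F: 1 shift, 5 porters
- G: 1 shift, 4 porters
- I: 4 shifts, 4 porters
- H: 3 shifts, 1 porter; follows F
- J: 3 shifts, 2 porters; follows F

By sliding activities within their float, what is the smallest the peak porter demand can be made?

Early-start (F@1, G@1, I@1, H@2, J@2) gives peak 13: s1:13  s2:7  s3:7  s4:7  s5:0.
Shift G→2, I→2, H→3, J→3.
Schedule F@1, G@2, I@2, H@3, J@3: s1:5  s2:8  s3:7  s4:7  s5:7 — peak 8.

8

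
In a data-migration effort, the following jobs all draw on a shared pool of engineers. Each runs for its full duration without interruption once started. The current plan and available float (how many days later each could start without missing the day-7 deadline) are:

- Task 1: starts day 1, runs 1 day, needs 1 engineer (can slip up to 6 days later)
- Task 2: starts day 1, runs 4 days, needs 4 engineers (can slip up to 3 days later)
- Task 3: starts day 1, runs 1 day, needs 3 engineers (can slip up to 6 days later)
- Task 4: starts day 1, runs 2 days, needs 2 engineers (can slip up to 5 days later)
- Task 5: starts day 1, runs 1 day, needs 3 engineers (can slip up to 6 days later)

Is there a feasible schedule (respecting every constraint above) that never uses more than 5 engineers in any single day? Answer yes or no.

yes

Schedule Task 1@1, Task 2@1, Task 3@5, Task 4@5, Task 5@6: d1:5  d2:4  d3:4  d4:4  d5:5  d6:5  d7:0 — peak 5 ≤ 5.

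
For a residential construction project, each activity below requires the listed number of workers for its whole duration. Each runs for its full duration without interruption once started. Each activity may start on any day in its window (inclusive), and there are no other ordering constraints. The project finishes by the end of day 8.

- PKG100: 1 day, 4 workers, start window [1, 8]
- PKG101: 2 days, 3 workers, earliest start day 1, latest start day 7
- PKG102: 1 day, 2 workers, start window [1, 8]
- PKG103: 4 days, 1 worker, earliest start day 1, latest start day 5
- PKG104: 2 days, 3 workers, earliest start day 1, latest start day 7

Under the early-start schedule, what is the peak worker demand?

Early-start schedule: PKG100@1, PKG101@1, PKG102@1, PKG103@1, PKG104@1.
Load per day: day 1: 13, day 2: 7, day 3: 1, day 4: 1, day 5: 0, day 6: 0, day 7: 0, day 8: 0.
Peak is 13.

13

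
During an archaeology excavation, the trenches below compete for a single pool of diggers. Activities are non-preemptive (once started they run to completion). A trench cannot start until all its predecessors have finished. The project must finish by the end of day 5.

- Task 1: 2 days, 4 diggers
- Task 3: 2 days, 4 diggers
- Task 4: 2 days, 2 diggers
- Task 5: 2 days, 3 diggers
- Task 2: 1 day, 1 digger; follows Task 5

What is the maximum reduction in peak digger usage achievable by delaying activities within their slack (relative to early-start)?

6

Early-start peak: d1:13  d2:13  d3:1  d4:0  d5:0 ⇒ 13.
Leveled (Task 1@1, Task 3@3, Task 4@1, Task 5@3, Task 2@5): d1:6  d2:6  d3:7  d4:7  d5:1 ⇒ 7.
Reduction 13 − 7 = 6.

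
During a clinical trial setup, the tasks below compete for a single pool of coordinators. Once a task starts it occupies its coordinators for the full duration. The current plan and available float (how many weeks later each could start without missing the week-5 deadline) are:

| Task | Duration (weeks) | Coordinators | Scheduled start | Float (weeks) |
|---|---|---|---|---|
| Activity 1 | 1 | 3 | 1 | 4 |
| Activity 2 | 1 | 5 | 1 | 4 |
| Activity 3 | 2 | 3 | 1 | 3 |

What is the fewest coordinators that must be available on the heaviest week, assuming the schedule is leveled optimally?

Early-start (Activity 1@1, Activity 2@1, Activity 3@1) gives peak 11: w1:11  w2:3  w3:0  w4:0  w5:0.
Shift Activity 2→2, Activity 3→3.
Schedule Activity 1@1, Activity 2@2, Activity 3@3: w1:3  w2:5  w3:3  w4:3  w5:0 — peak 5.

5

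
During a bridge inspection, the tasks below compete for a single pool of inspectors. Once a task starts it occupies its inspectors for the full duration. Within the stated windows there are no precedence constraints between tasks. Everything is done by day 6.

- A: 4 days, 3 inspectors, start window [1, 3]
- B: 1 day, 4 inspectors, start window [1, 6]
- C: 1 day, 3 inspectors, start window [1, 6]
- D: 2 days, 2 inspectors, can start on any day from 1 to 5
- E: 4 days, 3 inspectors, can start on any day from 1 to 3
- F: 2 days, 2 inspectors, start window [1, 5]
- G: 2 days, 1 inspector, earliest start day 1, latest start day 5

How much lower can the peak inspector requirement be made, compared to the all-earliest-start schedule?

Early-start peak: d1:18  d2:11  d3:6  d4:6  d5:0  d6:0 ⇒ 18.
Leveled (A@1, B@1, C@2, D@5, E@3, F@5, G@2): d1:7  d2:7  d3:7  d4:6  d5:7  d6:7 ⇒ 7.
Reduction 18 − 7 = 11.

11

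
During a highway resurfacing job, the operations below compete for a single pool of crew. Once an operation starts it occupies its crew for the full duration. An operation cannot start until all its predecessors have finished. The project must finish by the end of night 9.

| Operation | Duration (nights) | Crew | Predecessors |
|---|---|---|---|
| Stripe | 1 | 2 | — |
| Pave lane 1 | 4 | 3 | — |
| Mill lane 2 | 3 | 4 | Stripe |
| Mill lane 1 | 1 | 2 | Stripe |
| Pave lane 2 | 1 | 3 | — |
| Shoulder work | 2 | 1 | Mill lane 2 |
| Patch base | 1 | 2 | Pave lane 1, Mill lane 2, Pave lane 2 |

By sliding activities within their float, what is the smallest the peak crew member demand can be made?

Early-start (Stripe@1, Pave lane 1@1, Mill lane 2@2, Mill lane 1@2, Pave lane 2@1, Shoulder work@5, Patch base@5) gives peak 9: n1:8  n2:9  n3:7  n4:7  n5:3  n6:1  n7:0  n8:0  n9:0.
Shift Mill lane 2→5, Pave lane 2→8, Shoulder work→8, Patch base→9.
Schedule Stripe@1, Pave lane 1@1, Mill lane 2@5, Mill lane 1@2, Pave lane 2@8, Shoulder work@8, Patch base@9: n1:5  n2:5  n3:3  n4:3  n5:4  n6:4  n7:4  n8:4  n9:3 — peak 5.

5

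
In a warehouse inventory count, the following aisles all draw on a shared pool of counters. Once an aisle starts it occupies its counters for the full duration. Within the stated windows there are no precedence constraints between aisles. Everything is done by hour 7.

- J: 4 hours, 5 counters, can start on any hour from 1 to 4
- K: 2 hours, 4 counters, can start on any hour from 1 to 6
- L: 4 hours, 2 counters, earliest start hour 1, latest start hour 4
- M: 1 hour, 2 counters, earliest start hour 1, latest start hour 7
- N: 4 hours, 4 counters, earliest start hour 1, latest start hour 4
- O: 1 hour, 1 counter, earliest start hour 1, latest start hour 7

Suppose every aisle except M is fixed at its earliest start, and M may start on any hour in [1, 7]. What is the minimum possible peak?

M@1: h1:18  h2:15  h3:11  h4:11  h5:0  h6:0  h7:0 → peak 18
M@2: h1:16  h2:17  h3:11  h4:11  h5:0  h6:0  h7:0 → peak 17
M@3: h1:16  h2:15  h3:13  h4:11  h5:0  h6:0  h7:0 → peak 16
M@4: h1:16  h2:15  h3:11  h4:13  h5:0  h6:0  h7:0 → peak 16
M@5: h1:16  h2:15  h3:11  h4:11  h5:2  h6:0  h7:0 → peak 16
M@6: h1:16  h2:15  h3:11  h4:11  h5:0  h6:2  h7:0 → peak 16
M@7: h1:16  h2:15  h3:11  h4:11  h5:0  h6:0  h7:2 → peak 16
Best is M@3, peak 16.

16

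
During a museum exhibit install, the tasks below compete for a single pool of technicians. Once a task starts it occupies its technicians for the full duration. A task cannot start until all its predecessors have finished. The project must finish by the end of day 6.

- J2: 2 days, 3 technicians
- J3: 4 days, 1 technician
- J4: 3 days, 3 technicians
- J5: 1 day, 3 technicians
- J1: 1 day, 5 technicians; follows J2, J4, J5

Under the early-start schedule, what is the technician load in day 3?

4

At early start, day 3 has: J3, J4.
Demand: 1 + 3 = 4.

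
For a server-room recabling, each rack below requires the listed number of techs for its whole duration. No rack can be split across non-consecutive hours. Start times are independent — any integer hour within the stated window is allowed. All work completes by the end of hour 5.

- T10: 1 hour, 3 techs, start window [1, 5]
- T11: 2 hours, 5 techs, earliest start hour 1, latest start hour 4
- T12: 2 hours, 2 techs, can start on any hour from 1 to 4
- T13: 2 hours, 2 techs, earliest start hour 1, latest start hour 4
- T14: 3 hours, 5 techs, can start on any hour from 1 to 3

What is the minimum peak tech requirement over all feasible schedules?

8

Early-start (T10@1, T11@1, T12@1, T13@1, T14@1) gives peak 17: h1:17  h2:14  h3:5  h4:0  h5:0.
Shift T12→2, T13→4, T14→3.
Schedule T10@1, T11@1, T12@2, T13@4, T14@3: h1:8  h2:7  h3:7  h4:7  h5:7 — peak 8.
Total tech-hours = 36 over 5 hours ⇒ peak ≥ ⌈36/5⌉ = 8, so 8 is optimal.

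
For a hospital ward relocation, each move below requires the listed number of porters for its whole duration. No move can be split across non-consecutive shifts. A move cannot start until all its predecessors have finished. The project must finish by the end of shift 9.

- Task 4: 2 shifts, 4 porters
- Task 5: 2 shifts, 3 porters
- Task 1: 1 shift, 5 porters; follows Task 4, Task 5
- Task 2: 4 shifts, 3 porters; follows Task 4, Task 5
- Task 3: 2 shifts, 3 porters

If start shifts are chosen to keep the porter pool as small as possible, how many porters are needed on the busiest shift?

6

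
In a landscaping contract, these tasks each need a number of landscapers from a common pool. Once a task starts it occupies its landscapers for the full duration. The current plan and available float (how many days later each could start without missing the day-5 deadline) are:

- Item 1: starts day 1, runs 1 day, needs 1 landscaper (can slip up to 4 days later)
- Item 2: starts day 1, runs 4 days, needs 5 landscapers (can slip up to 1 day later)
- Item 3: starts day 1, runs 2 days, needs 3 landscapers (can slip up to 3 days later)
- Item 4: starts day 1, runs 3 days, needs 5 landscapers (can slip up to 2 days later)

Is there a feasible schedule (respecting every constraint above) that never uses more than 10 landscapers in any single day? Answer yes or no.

yes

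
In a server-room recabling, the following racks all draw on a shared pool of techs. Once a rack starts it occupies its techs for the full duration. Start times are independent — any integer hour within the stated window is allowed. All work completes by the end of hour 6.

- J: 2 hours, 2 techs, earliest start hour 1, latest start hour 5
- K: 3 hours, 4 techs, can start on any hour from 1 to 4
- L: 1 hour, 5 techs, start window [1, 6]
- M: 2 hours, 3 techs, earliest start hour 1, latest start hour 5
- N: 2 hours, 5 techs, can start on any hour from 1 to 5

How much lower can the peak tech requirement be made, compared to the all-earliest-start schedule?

Early-start peak: h1:19  h2:14  h3:4  h4:0  h5:0  h6:0 ⇒ 19.
Leveled (J@1, K@2, L@1, M@3, N@5): h1:7  h2:6  h3:7  h4:7  h5:5  h6:5 ⇒ 7.
Reduction 19 − 7 = 12.

12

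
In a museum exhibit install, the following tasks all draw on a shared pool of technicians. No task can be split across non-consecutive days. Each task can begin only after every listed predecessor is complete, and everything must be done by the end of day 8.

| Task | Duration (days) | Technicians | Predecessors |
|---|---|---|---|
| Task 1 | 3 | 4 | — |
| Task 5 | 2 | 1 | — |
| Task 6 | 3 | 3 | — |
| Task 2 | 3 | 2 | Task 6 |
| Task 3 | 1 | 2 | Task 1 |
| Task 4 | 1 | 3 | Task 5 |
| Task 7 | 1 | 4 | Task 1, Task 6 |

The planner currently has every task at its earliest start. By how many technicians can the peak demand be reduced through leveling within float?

4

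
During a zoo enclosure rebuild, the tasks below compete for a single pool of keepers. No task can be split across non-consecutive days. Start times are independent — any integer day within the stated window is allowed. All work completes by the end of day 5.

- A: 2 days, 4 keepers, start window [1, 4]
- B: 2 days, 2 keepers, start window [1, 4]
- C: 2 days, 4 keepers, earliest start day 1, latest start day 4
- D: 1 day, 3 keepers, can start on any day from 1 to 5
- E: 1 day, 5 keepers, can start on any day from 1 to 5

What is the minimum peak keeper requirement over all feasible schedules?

Early-start (A@1, B@1, C@1, D@1, E@1) gives peak 18: d1:18  d2:10  d3:0  d4:0  d5:0.
Shift C→3, D→3, E→5.
Schedule A@1, B@1, C@3, D@3, E@5: d1:6  d2:6  d3:7  d4:4  d5:5 — peak 7.

7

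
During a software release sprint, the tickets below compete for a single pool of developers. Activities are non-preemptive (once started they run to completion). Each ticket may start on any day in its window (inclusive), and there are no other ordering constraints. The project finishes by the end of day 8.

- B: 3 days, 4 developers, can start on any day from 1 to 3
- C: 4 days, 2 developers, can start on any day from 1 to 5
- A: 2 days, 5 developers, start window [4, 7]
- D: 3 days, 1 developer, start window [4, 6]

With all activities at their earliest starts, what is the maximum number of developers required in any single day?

Early-start schedule: B@1, C@1, A@4, D@4.
Load per day: day 1: 6, day 2: 6, day 3: 6, day 4: 8, day 5: 6, day 6: 1, day 7: 0, day 8: 0.
Peak is 8.

8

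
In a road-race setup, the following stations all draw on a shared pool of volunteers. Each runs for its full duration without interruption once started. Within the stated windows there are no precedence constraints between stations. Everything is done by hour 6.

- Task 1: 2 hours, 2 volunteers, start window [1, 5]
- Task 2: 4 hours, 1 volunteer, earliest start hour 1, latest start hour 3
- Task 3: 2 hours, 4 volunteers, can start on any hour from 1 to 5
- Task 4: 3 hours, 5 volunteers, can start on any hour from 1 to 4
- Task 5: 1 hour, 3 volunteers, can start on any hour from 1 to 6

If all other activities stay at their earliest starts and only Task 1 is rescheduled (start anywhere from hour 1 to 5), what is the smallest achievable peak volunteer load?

13

Task 1@1: h1:15  h2:12  h3:6  h4:1  h5:0  h6:0 → peak 15
Task 1@2: h1:13  h2:12  h3:8  h4:1  h5:0  h6:0 → peak 13
Task 1@3: h1:13  h2:10  h3:8  h4:3  h5:0  h6:0 → peak 13
Task 1@4: h1:13  h2:10  h3:6  h4:3  h5:2  h6:0 → peak 13
Task 1@5: h1:13  h2:10  h3:6  h4:1  h5:2  h6:2 → peak 13
Best is Task 1@2, peak 13.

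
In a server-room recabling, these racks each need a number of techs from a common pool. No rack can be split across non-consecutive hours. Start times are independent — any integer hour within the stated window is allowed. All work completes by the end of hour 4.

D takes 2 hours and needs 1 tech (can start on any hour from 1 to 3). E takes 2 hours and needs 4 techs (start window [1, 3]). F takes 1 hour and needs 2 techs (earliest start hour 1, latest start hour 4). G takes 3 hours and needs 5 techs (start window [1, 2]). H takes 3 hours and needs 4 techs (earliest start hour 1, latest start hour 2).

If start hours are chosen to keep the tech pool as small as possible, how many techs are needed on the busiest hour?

13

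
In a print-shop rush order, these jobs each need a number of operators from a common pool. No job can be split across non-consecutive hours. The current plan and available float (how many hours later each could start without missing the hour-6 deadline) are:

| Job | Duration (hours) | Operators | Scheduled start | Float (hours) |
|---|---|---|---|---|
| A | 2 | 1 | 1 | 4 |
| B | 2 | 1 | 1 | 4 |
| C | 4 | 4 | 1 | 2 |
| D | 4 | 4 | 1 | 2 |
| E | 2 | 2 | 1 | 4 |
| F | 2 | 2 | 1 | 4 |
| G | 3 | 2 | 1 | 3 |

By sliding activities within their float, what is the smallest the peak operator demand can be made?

Early-start (A@1, B@1, C@1, D@1, E@1, F@1, G@1) gives peak 16: h1:16  h2:16  h3:10  h4:8  h5:0  h6:0.
Shift E→5, F→5, G→3.
Schedule A@1, B@1, C@1, D@1, E@5, F@5, G@3: h1:10  h2:10  h3:10  h4:10  h5:6  h6:4 — peak 10.

10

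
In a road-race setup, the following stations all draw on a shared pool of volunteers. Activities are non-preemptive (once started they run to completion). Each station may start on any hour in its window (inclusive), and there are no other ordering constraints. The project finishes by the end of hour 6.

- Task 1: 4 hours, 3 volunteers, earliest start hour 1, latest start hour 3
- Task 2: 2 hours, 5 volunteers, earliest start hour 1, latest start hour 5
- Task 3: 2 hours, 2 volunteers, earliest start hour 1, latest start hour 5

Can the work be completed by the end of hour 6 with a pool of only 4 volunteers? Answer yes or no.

Total volunteer-hours = 26; over 6 hours the average is 26/6 > 4, so some hour must exceed 4.

no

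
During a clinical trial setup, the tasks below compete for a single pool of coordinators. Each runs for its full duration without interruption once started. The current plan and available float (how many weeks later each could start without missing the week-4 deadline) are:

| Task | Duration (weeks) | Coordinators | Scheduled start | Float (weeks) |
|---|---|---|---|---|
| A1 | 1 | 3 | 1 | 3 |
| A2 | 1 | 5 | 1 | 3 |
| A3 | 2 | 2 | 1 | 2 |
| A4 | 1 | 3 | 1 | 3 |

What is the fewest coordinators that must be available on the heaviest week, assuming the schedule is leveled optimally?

5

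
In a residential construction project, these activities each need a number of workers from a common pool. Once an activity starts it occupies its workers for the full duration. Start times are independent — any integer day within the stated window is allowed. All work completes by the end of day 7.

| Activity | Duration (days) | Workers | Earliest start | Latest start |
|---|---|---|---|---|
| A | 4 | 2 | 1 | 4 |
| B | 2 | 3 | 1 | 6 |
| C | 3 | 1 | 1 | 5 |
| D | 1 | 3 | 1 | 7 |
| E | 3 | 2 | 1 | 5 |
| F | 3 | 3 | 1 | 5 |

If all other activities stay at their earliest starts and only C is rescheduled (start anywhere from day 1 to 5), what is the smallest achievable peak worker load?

13

C@1: d1:14  d2:11  d3:8  d4:2  d5:0  d6:0  d7:0 → peak 14
C@2: d1:13  d2:11  d3:8  d4:3  d5:0  d6:0  d7:0 → peak 13
C@3: d1:13  d2:10  d3:8  d4:3  d5:1  d6:0  d7:0 → peak 13
C@4: d1:13  d2:10  d3:7  d4:3  d5:1  d6:1  d7:0 → peak 13
C@5: d1:13  d2:10  d3:7  d4:2  d5:1  d6:1  d7:1 → peak 13
Best is C@2, peak 13.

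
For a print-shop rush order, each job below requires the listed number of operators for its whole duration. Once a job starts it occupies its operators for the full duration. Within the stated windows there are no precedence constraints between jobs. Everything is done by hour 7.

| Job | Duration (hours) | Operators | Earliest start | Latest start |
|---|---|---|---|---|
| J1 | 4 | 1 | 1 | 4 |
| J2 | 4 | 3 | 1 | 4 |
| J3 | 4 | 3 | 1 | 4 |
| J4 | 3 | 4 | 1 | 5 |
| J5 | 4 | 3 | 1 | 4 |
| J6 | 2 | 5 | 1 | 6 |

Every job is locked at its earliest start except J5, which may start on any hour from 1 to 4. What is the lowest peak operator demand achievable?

J5@1: h1:19  h2:19  h3:14  h4:10  h5:0  h6:0  h7:0 → peak 19
J5@2: h1:16  h2:19  h3:14  h4:10  h5:3  h6:0  h7:0 → peak 19
J5@3: h1:16  h2:16  h3:14  h4:10  h5:3  h6:3  h7:0 → peak 16
J5@4: h1:16  h2:16  h3:11  h4:10  h5:3  h6:3  h7:3 → peak 16
Best is J5@3, peak 16.

16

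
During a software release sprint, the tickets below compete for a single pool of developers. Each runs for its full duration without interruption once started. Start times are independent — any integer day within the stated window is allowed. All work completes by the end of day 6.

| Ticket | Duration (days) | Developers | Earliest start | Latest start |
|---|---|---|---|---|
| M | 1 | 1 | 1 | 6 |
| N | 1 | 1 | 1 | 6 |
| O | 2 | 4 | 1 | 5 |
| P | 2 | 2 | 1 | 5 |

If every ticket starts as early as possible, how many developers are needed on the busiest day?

Early-start schedule: M@1, N@1, O@1, P@1.
Load per day: day 1: 8, day 2: 6, day 3: 0, day 4: 0, day 5: 0, day 6: 0.
Peak is 8.

8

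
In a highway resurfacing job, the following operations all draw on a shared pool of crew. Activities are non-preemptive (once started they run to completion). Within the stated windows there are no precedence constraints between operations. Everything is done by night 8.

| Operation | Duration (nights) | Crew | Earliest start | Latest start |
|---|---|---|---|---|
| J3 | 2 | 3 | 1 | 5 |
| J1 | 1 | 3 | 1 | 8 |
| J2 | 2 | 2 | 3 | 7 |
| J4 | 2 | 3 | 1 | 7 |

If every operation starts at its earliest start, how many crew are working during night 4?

At early start, night 4 has: J2.
Demand: 2 = 2.

2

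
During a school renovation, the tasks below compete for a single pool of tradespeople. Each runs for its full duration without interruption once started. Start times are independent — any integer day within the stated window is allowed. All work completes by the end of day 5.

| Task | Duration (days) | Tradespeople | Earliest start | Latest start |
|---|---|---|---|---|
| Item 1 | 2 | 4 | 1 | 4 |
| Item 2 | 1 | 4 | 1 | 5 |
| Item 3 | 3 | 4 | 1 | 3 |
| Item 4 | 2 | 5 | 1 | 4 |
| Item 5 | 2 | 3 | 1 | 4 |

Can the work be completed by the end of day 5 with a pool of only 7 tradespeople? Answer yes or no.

Total tradesperson-days = 40; over 5 days the average is 40/5 > 7, so some day must exceed 7.

no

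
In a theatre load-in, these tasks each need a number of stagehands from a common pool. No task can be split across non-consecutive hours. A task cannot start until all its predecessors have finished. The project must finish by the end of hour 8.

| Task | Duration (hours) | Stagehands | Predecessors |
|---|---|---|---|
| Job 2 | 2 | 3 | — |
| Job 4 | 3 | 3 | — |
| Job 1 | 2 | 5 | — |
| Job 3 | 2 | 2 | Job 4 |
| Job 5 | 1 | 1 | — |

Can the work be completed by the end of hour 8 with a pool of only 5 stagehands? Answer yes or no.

Schedule Job 2@4, Job 4@1, Job 1@6, Job 3@4, Job 5@1: h1:4  h2:3  h3:3  h4:5  h5:5  h6:5  h7:5  h8:0 — peak 5 ≤ 5.

yes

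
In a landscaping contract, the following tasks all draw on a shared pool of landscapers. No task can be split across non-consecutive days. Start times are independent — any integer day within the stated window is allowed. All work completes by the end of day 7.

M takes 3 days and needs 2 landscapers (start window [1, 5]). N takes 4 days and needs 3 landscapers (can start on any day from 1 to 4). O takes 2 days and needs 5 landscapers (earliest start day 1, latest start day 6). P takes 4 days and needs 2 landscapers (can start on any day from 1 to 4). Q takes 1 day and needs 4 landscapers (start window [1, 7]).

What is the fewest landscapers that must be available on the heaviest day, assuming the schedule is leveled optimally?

7

Early-start (M@1, N@1, O@1, P@1, Q@1) gives peak 16: d1:16  d2:12  d3:7  d4:5  d5:0  d6:0  d7:0.
Shift O→5, Q→7.
Schedule M@1, N@1, O@5, P@1, Q@7: d1:7  d2:7  d3:7  d4:5  d5:5  d6:5  d7:4 — peak 7.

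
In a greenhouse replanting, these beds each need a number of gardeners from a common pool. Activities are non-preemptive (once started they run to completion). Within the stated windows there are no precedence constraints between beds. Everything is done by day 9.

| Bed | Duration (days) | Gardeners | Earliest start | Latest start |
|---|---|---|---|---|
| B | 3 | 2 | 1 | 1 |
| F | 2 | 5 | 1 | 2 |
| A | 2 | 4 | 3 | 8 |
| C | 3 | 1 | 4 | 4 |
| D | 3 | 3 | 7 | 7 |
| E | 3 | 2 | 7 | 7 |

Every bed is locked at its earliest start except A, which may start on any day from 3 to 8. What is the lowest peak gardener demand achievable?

A@3: d1:7  d2:7  d3:6  d4:5  d5:1  d6:1  d7:5  d8:5  d9:5 → peak 7
A@4: d1:7  d2:7  d3:2  d4:5  d5:5  d6:1  d7:5  d8:5  d9:5 → peak 7
A@5: d1:7  d2:7  d3:2  d4:1  d5:5  d6:5  d7:5  d8:5  d9:5 → peak 7
A@6: d1:7  d2:7  d3:2  d4:1  d5:1  d6:5  d7:9  d8:5  d9:5 → peak 9
A@7: d1:7  d2:7  d3:2  d4:1  d5:1  d6:1  d7:9  d8:9  d9:5 → peak 9
A@8: d1:7  d2:7  d3:2  d4:1  d5:1  d6:1  d7:5  d8:9  d9:9 → peak 9
Best is A@3, peak 7.

7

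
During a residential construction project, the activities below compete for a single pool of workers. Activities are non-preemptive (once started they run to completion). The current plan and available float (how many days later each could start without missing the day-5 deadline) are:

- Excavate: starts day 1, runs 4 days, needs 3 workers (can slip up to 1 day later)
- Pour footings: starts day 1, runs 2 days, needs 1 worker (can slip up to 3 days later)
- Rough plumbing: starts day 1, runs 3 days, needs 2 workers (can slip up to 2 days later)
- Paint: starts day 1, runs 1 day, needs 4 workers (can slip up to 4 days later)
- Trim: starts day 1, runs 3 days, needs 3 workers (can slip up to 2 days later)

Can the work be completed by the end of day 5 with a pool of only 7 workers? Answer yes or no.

no

The minimum achievable peak is 8; 7 < 8, so no feasible schedule stays within the cap.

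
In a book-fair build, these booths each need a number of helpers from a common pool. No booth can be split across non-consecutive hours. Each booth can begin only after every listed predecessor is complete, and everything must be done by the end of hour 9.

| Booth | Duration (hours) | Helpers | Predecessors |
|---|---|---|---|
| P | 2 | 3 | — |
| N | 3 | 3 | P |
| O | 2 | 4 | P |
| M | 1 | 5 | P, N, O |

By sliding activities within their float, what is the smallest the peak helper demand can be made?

Early-start (P@1, N@3, O@3, M@6) gives peak 7: h1:3  h2:3  h3:7  h4:7  h5:3  h6:5  h7:0  h8:0  h9:0.
Shift O→6, M→8.
Schedule P@1, N@3, O@6, M@8: h1:3  h2:3  h3:3  h4:3  h5:3  h6:4  h7:4  h8:5  h9:0 — peak 5.

5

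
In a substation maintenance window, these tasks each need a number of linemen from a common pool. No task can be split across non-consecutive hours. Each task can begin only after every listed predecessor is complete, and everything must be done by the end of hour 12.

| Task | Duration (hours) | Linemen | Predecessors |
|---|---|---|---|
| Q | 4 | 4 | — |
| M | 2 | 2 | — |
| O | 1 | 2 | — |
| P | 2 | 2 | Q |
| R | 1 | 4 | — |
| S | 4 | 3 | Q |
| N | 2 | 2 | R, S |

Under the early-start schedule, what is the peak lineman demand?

12

Early-start schedule: Q@1, M@1, O@1, P@5, R@1, S@5, N@9.
Load per hour: hour 1: 12, hour 2: 6, hour 3: 4, hour 4: 4, hour 5: 5, hour 6: 5, hour 7: 3, hour 8: 3, hour 9: 2, hour 10: 2, hour 11: 0, hour 12: 0.
Peak is 12.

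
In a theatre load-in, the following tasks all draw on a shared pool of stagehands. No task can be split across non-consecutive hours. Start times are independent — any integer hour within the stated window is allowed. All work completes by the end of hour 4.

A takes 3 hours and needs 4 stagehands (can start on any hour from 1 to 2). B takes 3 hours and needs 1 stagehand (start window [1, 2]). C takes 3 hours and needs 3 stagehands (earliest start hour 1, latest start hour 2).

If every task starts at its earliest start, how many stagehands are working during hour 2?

8

At early start, hour 2 has: A, B, C.
Demand: 4 + 1 + 3 = 8.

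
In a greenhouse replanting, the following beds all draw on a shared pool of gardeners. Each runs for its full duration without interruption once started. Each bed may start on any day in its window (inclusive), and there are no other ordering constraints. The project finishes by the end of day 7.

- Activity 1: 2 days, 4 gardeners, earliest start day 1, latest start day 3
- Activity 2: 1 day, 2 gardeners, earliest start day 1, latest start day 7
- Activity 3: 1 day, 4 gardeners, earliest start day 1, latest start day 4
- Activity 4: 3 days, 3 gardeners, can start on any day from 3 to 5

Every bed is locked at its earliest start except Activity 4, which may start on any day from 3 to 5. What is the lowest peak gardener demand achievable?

10

Activity 4@3: d1:10  d2:4  d3:3  d4:3  d5:3  d6:0  d7:0 → peak 10
Activity 4@4: d1:10  d2:4  d3:0  d4:3  d5:3  d6:3  d7:0 → peak 10
Activity 4@5: d1:10  d2:4  d3:0  d4:0  d5:3  d6:3  d7:3 → peak 10
Best is Activity 4@3, peak 10.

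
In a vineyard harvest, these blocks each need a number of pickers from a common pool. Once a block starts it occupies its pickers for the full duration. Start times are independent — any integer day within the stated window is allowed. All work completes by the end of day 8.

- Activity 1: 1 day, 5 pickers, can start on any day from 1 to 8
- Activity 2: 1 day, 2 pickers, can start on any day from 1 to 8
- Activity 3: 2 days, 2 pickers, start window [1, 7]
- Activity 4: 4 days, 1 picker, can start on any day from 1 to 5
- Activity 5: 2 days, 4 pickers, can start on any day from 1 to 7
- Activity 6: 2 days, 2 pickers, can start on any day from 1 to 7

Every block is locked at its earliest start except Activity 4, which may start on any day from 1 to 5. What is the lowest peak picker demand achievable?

15

Activity 4@1: d1:16  d2:9  d3:1  d4:1  d5:0  d6:0  d7:0  d8:0 → peak 16
Activity 4@2: d1:15  d2:9  d3:1  d4:1  d5:1  d6:0  d7:0  d8:0 → peak 15
Activity 4@3: d1:15  d2:8  d3:1  d4:1  d5:1  d6:1  d7:0  d8:0 → peak 15
Activity 4@4: d1:15  d2:8  d3:0  d4:1  d5:1  d6:1  d7:1  d8:0 → peak 15
Activity 4@5: d1:15  d2:8  d3:0  d4:0  d5:1  d6:1  d7:1  d8:1 → peak 15
Best is Activity 4@2, peak 15.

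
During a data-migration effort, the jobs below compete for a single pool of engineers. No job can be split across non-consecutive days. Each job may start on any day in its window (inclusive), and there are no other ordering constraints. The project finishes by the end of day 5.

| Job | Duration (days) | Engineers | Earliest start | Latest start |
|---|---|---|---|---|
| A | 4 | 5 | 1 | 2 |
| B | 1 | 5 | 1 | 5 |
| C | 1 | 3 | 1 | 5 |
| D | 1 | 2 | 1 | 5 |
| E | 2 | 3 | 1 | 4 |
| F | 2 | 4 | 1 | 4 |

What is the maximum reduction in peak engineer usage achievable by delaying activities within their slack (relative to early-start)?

12

Early-start peak: d1:22  d2:12  d3:5  d4:5  d5:0 ⇒ 22.
Leveled (A@1, B@1, C@5, D@2, E@2, F@4): d1:10  d2:10  d3:8  d4:9  d5:7 ⇒ 10.
Reduction 22 − 10 = 12.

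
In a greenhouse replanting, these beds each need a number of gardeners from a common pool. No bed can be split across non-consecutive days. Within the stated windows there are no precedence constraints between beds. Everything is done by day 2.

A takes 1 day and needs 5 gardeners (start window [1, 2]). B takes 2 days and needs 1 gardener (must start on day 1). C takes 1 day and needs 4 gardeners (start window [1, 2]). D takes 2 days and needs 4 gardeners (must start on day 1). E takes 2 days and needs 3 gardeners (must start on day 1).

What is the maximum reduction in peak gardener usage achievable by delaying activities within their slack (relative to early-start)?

Early-start peak: d1:17  d2:8 ⇒ 17.
Leveled (A@1, B@1, C@2, D@1, E@1): d1:13  d2:12 ⇒ 13.
Reduction 17 − 13 = 4.

4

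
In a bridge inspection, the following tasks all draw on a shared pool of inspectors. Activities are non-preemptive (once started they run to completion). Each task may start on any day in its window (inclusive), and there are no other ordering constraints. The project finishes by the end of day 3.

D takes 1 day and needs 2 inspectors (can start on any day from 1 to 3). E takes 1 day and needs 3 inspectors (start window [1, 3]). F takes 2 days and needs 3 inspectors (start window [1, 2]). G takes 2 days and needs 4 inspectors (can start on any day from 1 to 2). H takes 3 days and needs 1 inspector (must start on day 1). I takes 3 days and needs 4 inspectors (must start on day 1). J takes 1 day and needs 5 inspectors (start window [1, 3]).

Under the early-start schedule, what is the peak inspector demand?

22

Early-start schedule: D@1, E@1, F@1, G@1, H@1, I@1, J@1.
Load per day: day 1: 22, day 2: 12, day 3: 5.
Peak is 22.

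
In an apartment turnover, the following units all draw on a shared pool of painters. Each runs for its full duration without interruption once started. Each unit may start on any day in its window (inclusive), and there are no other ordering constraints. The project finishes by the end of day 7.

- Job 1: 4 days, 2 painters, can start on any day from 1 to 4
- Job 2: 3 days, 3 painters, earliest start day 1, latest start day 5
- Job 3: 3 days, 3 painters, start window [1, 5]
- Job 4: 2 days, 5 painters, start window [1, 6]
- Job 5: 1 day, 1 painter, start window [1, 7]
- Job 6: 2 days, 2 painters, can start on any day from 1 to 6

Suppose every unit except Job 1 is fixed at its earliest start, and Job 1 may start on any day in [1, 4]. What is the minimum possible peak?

14

Job 1@1: d1:16  d2:15  d3:8  d4:2  d5:0  d6:0  d7:0 → peak 16
Job 1@2: d1:14  d2:15  d3:8  d4:2  d5:2  d6:0  d7:0 → peak 15
Job 1@3: d1:14  d2:13  d3:8  d4:2  d5:2  d6:2  d7:0 → peak 14
Job 1@4: d1:14  d2:13  d3:6  d4:2  d5:2  d6:2  d7:2 → peak 14
Best is Job 1@3, peak 14.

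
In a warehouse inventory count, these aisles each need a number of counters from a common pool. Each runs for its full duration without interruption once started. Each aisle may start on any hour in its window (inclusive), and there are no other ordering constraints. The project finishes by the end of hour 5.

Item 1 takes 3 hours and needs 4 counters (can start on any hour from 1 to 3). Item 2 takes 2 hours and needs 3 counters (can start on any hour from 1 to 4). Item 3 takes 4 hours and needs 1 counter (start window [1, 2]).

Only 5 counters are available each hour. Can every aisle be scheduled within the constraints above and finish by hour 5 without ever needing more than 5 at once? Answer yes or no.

Schedule Item 1@1, Item 2@4, Item 3@1: h1:5  h2:5  h3:5  h4:4  h5:3 — peak 5 ≤ 5.

yes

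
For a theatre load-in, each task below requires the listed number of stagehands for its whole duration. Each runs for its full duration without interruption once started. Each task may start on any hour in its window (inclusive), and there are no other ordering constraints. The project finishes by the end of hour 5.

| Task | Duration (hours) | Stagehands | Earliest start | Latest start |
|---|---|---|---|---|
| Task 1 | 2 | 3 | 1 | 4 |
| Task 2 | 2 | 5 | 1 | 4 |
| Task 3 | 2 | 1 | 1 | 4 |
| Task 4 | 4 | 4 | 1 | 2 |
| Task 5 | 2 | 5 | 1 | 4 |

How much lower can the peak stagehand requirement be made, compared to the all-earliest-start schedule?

Early-start peak: h1:18  h2:18  h3:4  h4:4  h5:0 ⇒ 18.
Leveled (Task 1@1, Task 2@1, Task 3@3, Task 4@1, Task 5@3): h1:12  h2:12  h3:10  h4:10  h5:0 ⇒ 12.
Reduction 18 − 12 = 6.

6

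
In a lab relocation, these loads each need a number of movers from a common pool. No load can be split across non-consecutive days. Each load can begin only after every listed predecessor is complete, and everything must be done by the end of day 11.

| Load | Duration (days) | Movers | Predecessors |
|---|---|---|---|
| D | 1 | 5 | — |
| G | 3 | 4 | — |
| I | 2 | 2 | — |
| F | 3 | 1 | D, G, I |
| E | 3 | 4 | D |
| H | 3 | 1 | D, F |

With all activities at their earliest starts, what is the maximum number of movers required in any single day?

Early-start schedule: D@1, G@1, I@1, F@4, E@2, H@7.
Load per day: day 1: 11, day 2: 10, day 3: 8, day 4: 5, day 5: 1, day 6: 1, day 7: 1, day 8: 1, day 9: 1, day 10: 0, day 11: 0.
Peak is 11.

11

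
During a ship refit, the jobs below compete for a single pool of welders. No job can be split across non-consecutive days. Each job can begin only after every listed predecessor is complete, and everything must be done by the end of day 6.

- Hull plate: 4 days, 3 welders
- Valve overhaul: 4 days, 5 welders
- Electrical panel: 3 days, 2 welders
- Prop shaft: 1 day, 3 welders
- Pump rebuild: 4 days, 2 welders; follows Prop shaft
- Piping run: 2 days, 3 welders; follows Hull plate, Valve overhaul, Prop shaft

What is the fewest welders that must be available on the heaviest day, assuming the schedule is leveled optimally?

Early-start (Hull plate@1, Valve overhaul@1, Electrical panel@1, Prop shaft@1, Pump rebuild@2, Piping run@5) gives peak 13: d1:13  d2:12  d3:12  d4:10  d5:5  d6:3.
Shift Electrical panel→2.
Schedule Hull plate@1, Valve overhaul@1, Electrical panel@2, Prop shaft@1, Pump rebuild@2, Piping run@5: d1:11  d2:12  d3:12  d4:12  d5:5  d6:3 — peak 12.
No arrangement of the 12 feasible schedules does better.

12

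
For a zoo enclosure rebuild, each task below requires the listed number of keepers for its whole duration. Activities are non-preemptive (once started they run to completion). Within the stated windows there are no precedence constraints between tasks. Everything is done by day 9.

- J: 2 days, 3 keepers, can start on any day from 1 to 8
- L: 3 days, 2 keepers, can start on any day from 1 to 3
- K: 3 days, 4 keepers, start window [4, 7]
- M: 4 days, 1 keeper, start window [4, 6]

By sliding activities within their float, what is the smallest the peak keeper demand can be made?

5

Schedule J@1, L@1, K@4, M@4: d1:5  d2:5  d3:2  d4:5  d5:5  d6:5  d7:1  d8:0  d9:0 — peak 5.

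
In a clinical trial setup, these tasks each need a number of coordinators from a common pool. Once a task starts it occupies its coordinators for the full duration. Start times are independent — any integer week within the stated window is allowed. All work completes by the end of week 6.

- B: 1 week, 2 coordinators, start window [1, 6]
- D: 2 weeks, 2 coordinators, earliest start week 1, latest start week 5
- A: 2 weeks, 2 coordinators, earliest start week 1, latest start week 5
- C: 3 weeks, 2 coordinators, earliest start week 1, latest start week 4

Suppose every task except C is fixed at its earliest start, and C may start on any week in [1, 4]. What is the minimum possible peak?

C@1: w1:8  w2:6  w3:2  w4:0  w5:0  w6:0 → peak 8
C@2: w1:6  w2:6  w3:2  w4:2  w5:0  w6:0 → peak 6
C@3: w1:6  w2:4  w3:2  w4:2  w5:2  w6:0 → peak 6
C@4: w1:6  w2:4  w3:0  w4:2  w5:2  w6:2 → peak 6
Best is C@2, peak 6.

6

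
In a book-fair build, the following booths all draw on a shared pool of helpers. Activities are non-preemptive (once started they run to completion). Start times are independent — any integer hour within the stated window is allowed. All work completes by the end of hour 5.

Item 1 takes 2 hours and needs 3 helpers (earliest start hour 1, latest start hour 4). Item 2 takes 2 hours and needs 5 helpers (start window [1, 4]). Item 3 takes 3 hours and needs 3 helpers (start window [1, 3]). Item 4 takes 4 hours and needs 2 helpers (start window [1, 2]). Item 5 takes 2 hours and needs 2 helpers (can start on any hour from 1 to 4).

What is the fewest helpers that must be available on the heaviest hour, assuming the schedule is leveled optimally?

9

Early-start (Item 1@1, Item 2@1, Item 3@1, Item 4@1, Item 5@1) gives peak 15: h1:15  h2:15  h3:5  h4:2  h5:0.
Shift Item 2→4, Item 5→3.
Schedule Item 1@1, Item 2@4, Item 3@1, Item 4@1, Item 5@3: h1:8  h2:8  h3:7  h4:9  h5:5 — peak 9.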